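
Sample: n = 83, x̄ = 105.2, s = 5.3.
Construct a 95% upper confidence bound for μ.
μ ≤ 106.17

Upper bound (one-sided):
t* = 1.664 (one-sided for 95%)
Upper bound = x̄ + t* · s/√n = 105.2 + 1.664 · 5.3/√83 = 106.17

We are 95% confident that μ ≤ 106.17.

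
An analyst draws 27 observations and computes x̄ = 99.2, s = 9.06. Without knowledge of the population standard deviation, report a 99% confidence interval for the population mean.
(94.35, 104.05)

t-interval (σ unknown):
df = n - 1 = 26
t* = 2.779 for 99% confidence

Margin of error = t* · s/√n = 2.779 · 9.06/√27 = 4.85

CI: (94.35, 104.05)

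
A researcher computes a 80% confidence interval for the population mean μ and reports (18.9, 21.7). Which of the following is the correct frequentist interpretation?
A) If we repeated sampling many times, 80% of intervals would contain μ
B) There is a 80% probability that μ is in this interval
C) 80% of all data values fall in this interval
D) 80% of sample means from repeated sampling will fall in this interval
A

A) Correct — this is the frequentist long-run coverage interpretation.
B) Wrong — μ is fixed; the randomness lives in the interval, not in μ.
C) Wrong — a CI is about the parameter μ, not individual data values.
D) Wrong — coverage applies to intervals containing μ, not to future x̄ values.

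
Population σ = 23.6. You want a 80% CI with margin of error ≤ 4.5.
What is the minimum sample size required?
n ≥ 46

For margin E ≤ 4.5:
n ≥ (z* · σ / E)²
n ≥ (1.282 · 23.6 / 4.5)²
n ≥ 45.20

Minimum n = 46 (rounding up)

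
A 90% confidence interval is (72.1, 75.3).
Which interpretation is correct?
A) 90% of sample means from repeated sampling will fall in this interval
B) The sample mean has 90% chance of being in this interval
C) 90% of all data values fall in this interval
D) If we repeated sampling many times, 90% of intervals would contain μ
D

A) Wrong — coverage applies to intervals containing μ, not to future x̄ values.
B) Wrong — x̄ is observed and sits in the interval by construction.
C) Wrong — a CI is about the parameter μ, not individual data values.
D) Correct — this is the frequentist long-run coverage interpretation.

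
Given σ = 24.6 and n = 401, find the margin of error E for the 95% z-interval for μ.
Margin of error = 2.41

Margin of error = z* · σ/√n
= 1.960 · 24.6/√401
= 1.960 · 24.6/20.0250
= 2.41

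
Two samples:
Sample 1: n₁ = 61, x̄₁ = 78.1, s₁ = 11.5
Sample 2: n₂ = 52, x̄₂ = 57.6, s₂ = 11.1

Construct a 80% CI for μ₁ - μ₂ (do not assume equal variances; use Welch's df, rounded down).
(17.75, 23.25)

Difference: x̄₁ - x̄₂ = 20.50
SE = √(s₁²/n₁ + s₂²/n₂) = √(11.5²/61 + 11.1²/52) = 2.1301
df = 109.27 → 109 (Welch–Satterthwaite, rounded down)
t* = 1.289

CI: 20.50 ± 1.289 · 2.1301 = 20.50 ± 2.75 = (17.75, 23.25)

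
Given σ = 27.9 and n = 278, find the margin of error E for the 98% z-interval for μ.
Margin of error = 3.89

Margin of error = z* · σ/√n
= 2.326 · 27.9/√278
= 2.326 · 27.9/16.6733
= 3.89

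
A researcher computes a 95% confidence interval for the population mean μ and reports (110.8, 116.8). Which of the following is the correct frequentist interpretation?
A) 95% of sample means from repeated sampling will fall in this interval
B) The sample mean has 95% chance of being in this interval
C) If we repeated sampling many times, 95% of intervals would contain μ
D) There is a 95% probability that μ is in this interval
C

A) Wrong — coverage applies to intervals containing μ, not to future x̄ values.
B) Wrong — x̄ is observed and sits in the interval by construction.
C) Correct — this is the frequentist long-run coverage interpretation.
D) Wrong — μ is fixed; the randomness lives in the interval, not in μ.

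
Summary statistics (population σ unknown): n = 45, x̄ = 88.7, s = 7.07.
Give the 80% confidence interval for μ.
(87.33, 90.07)

t-interval (σ unknown):
df = n - 1 = 44
t* = 1.301 for 80% confidence

Margin of error = t* · s/√n = 1.301 · 7.07/√45 = 1.37

CI: (87.33, 90.07)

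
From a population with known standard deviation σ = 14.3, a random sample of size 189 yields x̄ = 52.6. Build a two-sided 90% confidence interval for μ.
(50.89, 54.31)

z-interval (σ known):
z* = 1.645 for 90% confidence

Margin of error = z* · σ/√n = 1.645 · 14.3/√189 = 1.71

CI: (52.6 - 1.71, 52.6 + 1.71) = (50.89, 54.31)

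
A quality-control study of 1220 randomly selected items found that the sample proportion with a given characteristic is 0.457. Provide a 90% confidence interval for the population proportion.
(0.434, 0.480)

Proportion CI:
SE = √(p̂(1-p̂)/n) = √(0.457 · 0.543 / 1220) = 0.01426

z* = 1.645
Margin = z* · SE = 1.645 · 0.01426 = 0.0235

CI: 0.457 ± 0.0235 = (0.434, 0.480)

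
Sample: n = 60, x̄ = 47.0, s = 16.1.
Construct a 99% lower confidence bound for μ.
μ ≥ 42.03

Lower bound (one-sided):
t* = 2.391 (one-sided for 99%)
Lower bound = x̄ - t* · s/√n = 47.0 - 2.391 · 16.1/√60 = 42.03

We are 99% confident that μ ≥ 42.03.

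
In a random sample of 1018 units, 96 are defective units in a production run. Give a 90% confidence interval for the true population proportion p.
(0.079, 0.109)

Proportion CI:
p̂ = 96/1018 = 0.09430
SE = √(p̂(1-p̂)/n) = √(0.09430 · 0.90570 / 1018) = 0.00916

z* = 1.645
Margin = z* · SE = 1.645 · 0.00916 = 0.0151

CI: 0.09430 ± 0.0151 = (0.079, 0.109)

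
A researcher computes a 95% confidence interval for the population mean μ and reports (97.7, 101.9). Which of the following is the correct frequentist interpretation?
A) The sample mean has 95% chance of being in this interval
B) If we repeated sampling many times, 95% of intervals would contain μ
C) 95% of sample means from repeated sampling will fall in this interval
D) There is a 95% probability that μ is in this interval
B

A) Wrong — x̄ is observed and sits in the interval by construction.
B) Correct — this is the frequentist long-run coverage interpretation.
C) Wrong — coverage applies to intervals containing μ, not to future x̄ values.
D) Wrong — μ is fixed; the randomness lives in the interval, not in μ.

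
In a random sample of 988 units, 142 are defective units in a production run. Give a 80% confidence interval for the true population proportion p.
(0.129, 0.158)

Proportion CI:
p̂ = 142/988 = 0.14372
SE = √(p̂(1-p̂)/n) = √(0.14372 · 0.85628 / 988) = 0.01116

z* = 1.282
Margin = z* · SE = 1.282 · 0.01116 = 0.0143

CI: 0.14372 ± 0.0143 = (0.129, 0.158)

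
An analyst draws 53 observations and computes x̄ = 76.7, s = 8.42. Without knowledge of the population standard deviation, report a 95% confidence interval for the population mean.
(74.38, 79.02)

t-interval (σ unknown):
df = n - 1 = 52
t* = 2.007 for 95% confidence

Margin of error = t* · s/√n = 2.007 · 8.42/√53 = 2.32

CI: (74.38, 79.02)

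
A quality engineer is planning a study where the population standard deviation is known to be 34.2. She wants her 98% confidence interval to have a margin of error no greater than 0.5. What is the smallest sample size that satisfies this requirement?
n ≥ 25313

For margin E ≤ 0.5:
n ≥ (z* · σ / E)²
n ≥ (2.326 · 34.2 / 0.5)²
n ≥ 25312.30

Minimum n = 25313 (rounding up)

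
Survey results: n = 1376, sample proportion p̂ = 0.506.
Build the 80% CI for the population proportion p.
(0.489, 0.523)

Proportion CI:
SE = √(p̂(1-p̂)/n) = √(0.506 · 0.494 / 1376) = 0.01348

z* = 1.282
Margin = z* · SE = 1.282 · 0.01348 = 0.0173

CI: 0.506 ± 0.0173 = (0.489, 0.523)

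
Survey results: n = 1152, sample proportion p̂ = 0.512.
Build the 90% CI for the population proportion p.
(0.488, 0.536)

Proportion CI:
SE = √(p̂(1-p̂)/n) = √(0.512 · 0.488 / 1152) = 0.01473

z* = 1.645
Margin = z* · SE = 1.645 · 0.01473 = 0.0242

CI: 0.512 ± 0.0242 = (0.488, 0.536)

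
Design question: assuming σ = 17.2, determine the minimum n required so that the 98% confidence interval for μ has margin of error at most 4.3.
n ≥ 87

For margin E ≤ 4.3:
n ≥ (z* · σ / E)²
n ≥ (2.326 · 17.2 / 4.3)²
n ≥ 86.56

Minimum n = 87 (rounding up)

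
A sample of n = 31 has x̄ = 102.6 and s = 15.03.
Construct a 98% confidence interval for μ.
(95.97, 109.23)

t-interval (σ unknown):
df = n - 1 = 30
t* = 2.457 for 98% confidence

Margin of error = t* · s/√n = 2.457 · 15.03/√31 = 6.63

CI: (95.97, 109.23)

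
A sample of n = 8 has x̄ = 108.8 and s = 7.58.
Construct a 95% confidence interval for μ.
(102.46, 115.14)

t-interval (σ unknown):
df = n - 1 = 7
t* = 2.365 for 95% confidence

Margin of error = t* · s/√n = 2.365 · 7.58/√8 = 6.34

CI: (102.46, 115.14)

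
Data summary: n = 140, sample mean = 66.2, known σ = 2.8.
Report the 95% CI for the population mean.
(65.74, 66.66)

z-interval (σ known):
z* = 1.960 for 95% confidence

Margin of error = z* · σ/√n = 1.960 · 2.8/√140 = 0.46

CI: (66.2 - 0.46, 66.2 + 0.46) = (65.74, 66.66)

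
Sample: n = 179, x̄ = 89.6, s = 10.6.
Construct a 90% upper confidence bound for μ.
μ ≤ 90.62

Upper bound (one-sided):
t* = 1.286 (one-sided for 90%)
Upper bound = x̄ + t* · s/√n = 89.6 + 1.286 · 10.6/√179 = 90.62

We are 90% confident that μ ≤ 90.62.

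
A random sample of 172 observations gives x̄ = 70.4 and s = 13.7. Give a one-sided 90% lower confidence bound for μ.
μ ≥ 69.06

Lower bound (one-sided):
t* = 1.287 (one-sided for 90%)
Lower bound = x̄ - t* · s/√n = 70.4 - 1.287 · 13.7/√172 = 69.06

We are 90% confident that μ ≥ 69.06.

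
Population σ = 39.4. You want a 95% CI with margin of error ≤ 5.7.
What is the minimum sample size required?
n ≥ 184

For margin E ≤ 5.7:
n ≥ (z* · σ / E)²
n ≥ (1.960 · 39.4 / 5.7)²
n ≥ 183.55

Minimum n = 184 (rounding up)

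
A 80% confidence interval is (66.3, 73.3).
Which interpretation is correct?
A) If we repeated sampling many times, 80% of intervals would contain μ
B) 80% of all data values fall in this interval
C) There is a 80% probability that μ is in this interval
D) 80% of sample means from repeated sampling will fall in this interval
A

A) Correct — this is the frequentist long-run coverage interpretation.
B) Wrong — a CI is about the parameter μ, not individual data values.
C) Wrong — μ is fixed; the randomness lives in the interval, not in μ.
D) Wrong — coverage applies to intervals containing μ, not to future x̄ values.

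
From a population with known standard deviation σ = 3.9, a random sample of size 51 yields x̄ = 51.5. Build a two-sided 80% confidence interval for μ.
(50.80, 52.20)

z-interval (σ known):
z* = 1.282 for 80% confidence

Margin of error = z* · σ/√n = 1.282 · 3.9/√51 = 0.70

CI: (51.5 - 0.70, 51.5 + 0.70) = (50.80, 52.20)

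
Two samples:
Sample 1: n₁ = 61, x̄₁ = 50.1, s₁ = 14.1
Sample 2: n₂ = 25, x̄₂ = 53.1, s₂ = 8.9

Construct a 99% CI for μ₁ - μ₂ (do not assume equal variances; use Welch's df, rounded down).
(-9.72, 3.72)

Difference: x̄₁ - x̄₂ = -3.00
SE = √(s₁²/n₁ + s₂²/n₂) = √(14.1²/61 + 8.9²/25) = 2.5353
df = 69.40 → 69 (Welch–Satterthwaite, rounded down)
t* = 2.649

CI: -3.00 ± 2.649 · 2.5353 = -3.00 ± 6.72 = (-9.72, 3.72)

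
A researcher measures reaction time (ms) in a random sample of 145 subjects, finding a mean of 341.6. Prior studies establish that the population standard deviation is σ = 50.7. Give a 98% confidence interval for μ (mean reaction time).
(331.81, 351.39)

z-interval (σ known):
z* = 2.326 for 98% confidence

Margin of error = z* · σ/√n = 2.326 · 50.7/√145 = 9.79

CI: (341.6 - 9.79, 341.6 + 9.79) = (331.81, 351.39)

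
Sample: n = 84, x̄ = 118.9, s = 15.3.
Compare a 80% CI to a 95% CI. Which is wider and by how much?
95% CI is wider by 2.33

df = 83
80% CI: t* = 1.292, (116.74, 121.06), width = 2 · t* · s/√n = 4.31
95% CI: t* = 1.989, (115.58, 122.22), width = 2 · t* · s/√n = 6.64

The 95% CI is wider by 6.64 - 4.31 = 2.33.
Higher confidence requires a wider interval.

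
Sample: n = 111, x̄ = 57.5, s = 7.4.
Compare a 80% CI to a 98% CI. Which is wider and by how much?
98% CI is wider by 1.51

df = 110
80% CI: t* = 1.289, (56.59, 58.41), width = 2 · t* · s/√n = 1.81
98% CI: t* = 2.361, (55.84, 59.16), width = 2 · t* · s/√n = 3.32

The 98% CI is wider by 3.32 - 1.81 = 1.51.
Higher confidence requires a wider interval.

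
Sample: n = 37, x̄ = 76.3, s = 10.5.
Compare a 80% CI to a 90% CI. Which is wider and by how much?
90% CI is wider by 1.32

df = 36
80% CI: t* = 1.306, (74.05, 78.55), width = 2 · t* · s/√n = 4.51
90% CI: t* = 1.688, (73.39, 79.21), width = 2 · t* · s/√n = 5.83

The 90% CI is wider by 5.83 - 4.51 = 1.32.
Higher confidence requires a wider interval.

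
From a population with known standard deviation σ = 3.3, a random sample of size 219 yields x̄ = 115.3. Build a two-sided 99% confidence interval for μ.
(114.73, 115.87)

z-interval (σ known):
z* = 2.576 for 99% confidence

Margin of error = z* · σ/√n = 2.576 · 3.3/√219 = 0.57

CI: (115.3 - 0.57, 115.3 + 0.57) = (114.73, 115.87)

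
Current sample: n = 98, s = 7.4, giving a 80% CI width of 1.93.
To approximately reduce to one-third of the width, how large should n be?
n ≈ 882

CI width ∝ 1/√n
To reduce width by factor 3, need √n to grow by 3 → need 3² = 9 times as many samples.

Current: n = 98, width = 1.93
New: n = 882, width ≈ 0.64

Width reduced by factor of 1.93/0.64 = 3.02.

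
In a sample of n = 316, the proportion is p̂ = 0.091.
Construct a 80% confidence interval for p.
(0.070, 0.112)

Proportion CI:
SE = √(p̂(1-p̂)/n) = √(0.091 · 0.909 / 316) = 0.01618

z* = 1.282
Margin = z* · SE = 1.282 · 0.01618 = 0.0207

CI: 0.091 ± 0.0207 = (0.070, 0.112)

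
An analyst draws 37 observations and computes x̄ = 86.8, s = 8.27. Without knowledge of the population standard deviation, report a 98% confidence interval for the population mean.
(83.49, 90.11)

t-interval (σ unknown):
df = n - 1 = 36
t* = 2.434 for 98% confidence

Margin of error = t* · s/√n = 2.434 · 8.27/√37 = 3.31

CI: (83.49, 90.11)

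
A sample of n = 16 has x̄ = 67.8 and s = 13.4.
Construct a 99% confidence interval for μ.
(57.93, 77.67)

t-interval (σ unknown):
df = n - 1 = 15
t* = 2.947 for 99% confidence

Margin of error = t* · s/√n = 2.947 · 13.4/√16 = 9.87

CI: (57.93, 77.67)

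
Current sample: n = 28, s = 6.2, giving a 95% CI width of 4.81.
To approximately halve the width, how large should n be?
n ≈ 112

CI width ∝ 1/√n
To reduce width by factor 2, need √n to grow by 2 → need 2² = 4 times as many samples.

Current: n = 28, width = 4.81
New: n = 112, width ≈ 2.32

Width reduced by factor of 4.81/2.32 = 2.07.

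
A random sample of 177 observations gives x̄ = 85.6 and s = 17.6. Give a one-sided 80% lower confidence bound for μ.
μ ≥ 84.48

Lower bound (one-sided):
t* = 0.844 (one-sided for 80%)
Lower bound = x̄ - t* · s/√n = 85.6 - 0.844 · 17.6/√177 = 84.48

We are 80% confident that μ ≥ 84.48.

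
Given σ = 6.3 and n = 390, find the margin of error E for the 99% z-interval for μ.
Margin of error = 0.82

Margin of error = z* · σ/√n
= 2.576 · 6.3/√390
= 2.576 · 6.3/19.7484
= 0.82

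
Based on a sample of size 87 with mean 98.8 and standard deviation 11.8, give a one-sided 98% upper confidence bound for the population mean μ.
μ ≤ 101.44

Upper bound (one-sided):
t* = 2.085 (one-sided for 98%)
Upper bound = x̄ + t* · s/√n = 98.8 + 2.085 · 11.8/√87 = 101.44

We are 98% confident that μ ≤ 101.44.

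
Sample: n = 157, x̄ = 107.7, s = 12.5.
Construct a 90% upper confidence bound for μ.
μ ≤ 108.98

Upper bound (one-sided):
t* = 1.287 (one-sided for 90%)
Upper bound = x̄ + t* · s/√n = 107.7 + 1.287 · 12.5/√157 = 108.98

We are 90% confident that μ ≤ 108.98.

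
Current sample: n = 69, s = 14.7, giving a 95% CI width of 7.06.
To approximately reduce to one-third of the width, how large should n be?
n ≈ 621

CI width ∝ 1/√n
To reduce width by factor 3, need √n to grow by 3 → need 3² = 9 times as many samples.

Current: n = 69, width = 7.06
New: n = 621, width ≈ 2.32

Width reduced by factor of 7.06/2.32 = 3.04.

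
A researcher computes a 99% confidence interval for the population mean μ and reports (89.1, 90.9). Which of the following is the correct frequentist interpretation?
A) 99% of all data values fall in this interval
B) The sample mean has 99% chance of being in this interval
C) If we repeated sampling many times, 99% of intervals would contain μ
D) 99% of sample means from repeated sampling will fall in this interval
C

A) Wrong — a CI is about the parameter μ, not individual data values.
B) Wrong — x̄ is observed and sits in the interval by construction.
C) Correct — this is the frequentist long-run coverage interpretation.
D) Wrong — coverage applies to intervals containing μ, not to future x̄ values.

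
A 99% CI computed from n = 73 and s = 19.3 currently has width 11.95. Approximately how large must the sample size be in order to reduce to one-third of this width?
n ≈ 657

CI width ∝ 1/√n
To reduce width by factor 3, need √n to grow by 3 → need 3² = 9 times as many samples.

Current: n = 73, width = 11.95
New: n = 657, width ≈ 3.89

Width reduced by factor of 11.95/3.89 = 3.07.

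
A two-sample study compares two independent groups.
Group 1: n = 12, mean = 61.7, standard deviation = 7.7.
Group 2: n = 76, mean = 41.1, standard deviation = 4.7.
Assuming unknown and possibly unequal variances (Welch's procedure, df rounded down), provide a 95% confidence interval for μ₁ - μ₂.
(15.62, 25.58)

Difference: x̄₁ - x̄₂ = 20.60
SE = √(s₁²/n₁ + s₂²/n₂) = √(7.7²/12 + 4.7²/76) = 2.2872
df = 12.33 → 12 (Welch–Satterthwaite, rounded down)
t* = 2.179

CI: 20.60 ± 2.179 · 2.2872 = 20.60 ± 4.98 = (15.62, 25.58)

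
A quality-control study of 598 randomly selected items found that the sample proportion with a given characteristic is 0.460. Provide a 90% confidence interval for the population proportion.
(0.426, 0.494)

Proportion CI:
SE = √(p̂(1-p̂)/n) = √(0.460 · 0.540 / 598) = 0.02038

z* = 1.645
Margin = z* · SE = 1.645 · 0.02038 = 0.0335

CI: 0.460 ± 0.0335 = (0.426, 0.494)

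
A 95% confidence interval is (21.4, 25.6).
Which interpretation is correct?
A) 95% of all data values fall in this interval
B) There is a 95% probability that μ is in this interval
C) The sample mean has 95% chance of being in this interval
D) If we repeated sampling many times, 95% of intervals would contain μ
D

A) Wrong — a CI is about the parameter μ, not individual data values.
B) Wrong — μ is fixed; the randomness lives in the interval, not in μ.
C) Wrong — x̄ is observed and sits in the interval by construction.
D) Correct — this is the frequentist long-run coverage interpretation.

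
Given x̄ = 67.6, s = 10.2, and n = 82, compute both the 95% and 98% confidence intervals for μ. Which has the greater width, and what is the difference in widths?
98% CI is wider by 0.87

df = 81
95% CI: t* = 1.990, (65.36, 69.84), width = 2 · t* · s/√n = 4.48
98% CI: t* = 2.373, (64.93, 70.27), width = 2 · t* · s/√n = 5.35

The 98% CI is wider by 5.35 - 4.48 = 0.87.
Higher confidence requires a wider interval.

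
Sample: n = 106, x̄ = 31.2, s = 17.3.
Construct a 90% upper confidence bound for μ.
μ ≤ 33.37

Upper bound (one-sided):
t* = 1.290 (one-sided for 90%)
Upper bound = x̄ + t* · s/√n = 31.2 + 1.290 · 17.3/√106 = 33.37

We are 90% confident that μ ≤ 33.37.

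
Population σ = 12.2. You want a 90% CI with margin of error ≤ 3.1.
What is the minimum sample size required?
n ≥ 42

For margin E ≤ 3.1:
n ≥ (z* · σ / E)²
n ≥ (1.645 · 12.2 / 3.1)²
n ≥ 41.91

Minimum n = 42 (rounding up)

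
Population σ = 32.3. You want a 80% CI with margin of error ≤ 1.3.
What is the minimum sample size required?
n ≥ 1015

For margin E ≤ 1.3:
n ≥ (z* · σ / E)²
n ≥ (1.282 · 32.3 / 1.3)²
n ≥ 1014.60

Minimum n = 1015 (rounding up)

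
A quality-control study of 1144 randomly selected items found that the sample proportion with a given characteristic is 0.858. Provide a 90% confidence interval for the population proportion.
(0.841, 0.875)

Proportion CI:
SE = √(p̂(1-p̂)/n) = √(0.858 · 0.142 / 1144) = 0.01032

z* = 1.645
Margin = z* · SE = 1.645 · 0.01032 = 0.0170

CI: 0.858 ± 0.0170 = (0.841, 0.875)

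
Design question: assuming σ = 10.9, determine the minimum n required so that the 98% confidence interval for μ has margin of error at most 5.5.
n ≥ 22

For margin E ≤ 5.5:
n ≥ (z* · σ / E)²
n ≥ (2.326 · 10.9 / 5.5)²
n ≥ 21.25

Minimum n = 22 (rounding up)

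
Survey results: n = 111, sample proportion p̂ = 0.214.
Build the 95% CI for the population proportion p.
(0.138, 0.290)

Proportion CI:
SE = √(p̂(1-p̂)/n) = √(0.214 · 0.786 / 111) = 0.03893

z* = 1.960
Margin = z* · SE = 1.960 · 0.03893 = 0.0763

CI: 0.214 ± 0.0763 = (0.138, 0.290)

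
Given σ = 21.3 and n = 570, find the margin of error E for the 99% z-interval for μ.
Margin of error = 2.30

Margin of error = z* · σ/√n
= 2.576 · 21.3/√570
= 2.576 · 21.3/23.8747
= 2.30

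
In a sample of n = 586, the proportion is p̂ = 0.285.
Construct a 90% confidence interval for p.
(0.254, 0.316)

Proportion CI:
SE = √(p̂(1-p̂)/n) = √(0.285 · 0.715 / 586) = 0.01865

z* = 1.645
Margin = z* · SE = 1.645 · 0.01865 = 0.0307

CI: 0.285 ± 0.0307 = (0.254, 0.316)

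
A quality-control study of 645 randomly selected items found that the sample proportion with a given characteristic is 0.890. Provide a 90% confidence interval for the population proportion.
(0.870, 0.910)

Proportion CI:
SE = √(p̂(1-p̂)/n) = √(0.890 · 0.110 / 645) = 0.01232

z* = 1.645
Margin = z* · SE = 1.645 · 0.01232 = 0.0203

CI: 0.890 ± 0.0203 = (0.870, 0.910)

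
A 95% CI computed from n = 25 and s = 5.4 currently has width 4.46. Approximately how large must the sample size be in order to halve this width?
n ≈ 100

CI width ∝ 1/√n
To reduce width by factor 2, need √n to grow by 2 → need 2² = 4 times as many samples.

Current: n = 25, width = 4.46
New: n = 100, width ≈ 2.14

Width reduced by factor of 4.46/2.14 = 2.08.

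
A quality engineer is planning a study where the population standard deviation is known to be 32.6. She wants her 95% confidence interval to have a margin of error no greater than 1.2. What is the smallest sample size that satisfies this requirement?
n ≥ 2836

For margin E ≤ 1.2:
n ≥ (z* · σ / E)²
n ≥ (1.960 · 32.6 / 1.2)²
n ≥ 2835.21

Minimum n = 2836 (rounding up)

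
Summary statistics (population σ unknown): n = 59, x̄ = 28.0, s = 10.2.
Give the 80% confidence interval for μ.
(26.28, 29.72)

t-interval (σ unknown):
df = n - 1 = 58
t* = 1.296 for 80% confidence

Margin of error = t* · s/√n = 1.296 · 10.2/√59 = 1.72

CI: (26.28, 29.72)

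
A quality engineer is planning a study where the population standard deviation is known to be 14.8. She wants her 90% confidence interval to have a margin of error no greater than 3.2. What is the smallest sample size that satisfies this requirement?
n ≥ 58

For margin E ≤ 3.2:
n ≥ (z* · σ / E)²
n ≥ (1.645 · 14.8 / 3.2)²
n ≥ 57.88

Minimum n = 58 (rounding up)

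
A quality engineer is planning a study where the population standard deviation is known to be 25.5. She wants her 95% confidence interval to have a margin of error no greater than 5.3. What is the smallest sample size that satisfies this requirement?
n ≥ 89

For margin E ≤ 5.3:
n ≥ (z* · σ / E)²
n ≥ (1.960 · 25.5 / 5.3)²
n ≥ 88.93

Minimum n = 89 (rounding up)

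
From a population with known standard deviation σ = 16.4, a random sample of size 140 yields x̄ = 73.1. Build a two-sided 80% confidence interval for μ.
(71.32, 74.88)

z-interval (σ known):
z* = 1.282 for 80% confidence

Margin of error = z* · σ/√n = 1.282 · 16.4/√140 = 1.78

CI: (73.1 - 1.78, 73.1 + 1.78) = (71.32, 74.88)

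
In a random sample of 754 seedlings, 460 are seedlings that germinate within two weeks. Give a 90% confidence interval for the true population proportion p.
(0.581, 0.639)

Proportion CI:
p̂ = 460/754 = 0.61008
SE = √(p̂(1-p̂)/n) = √(0.61008 · 0.38992 / 754) = 0.01776

z* = 1.645
Margin = z* · SE = 1.645 · 0.01776 = 0.0292

CI: 0.61008 ± 0.0292 = (0.581, 0.639)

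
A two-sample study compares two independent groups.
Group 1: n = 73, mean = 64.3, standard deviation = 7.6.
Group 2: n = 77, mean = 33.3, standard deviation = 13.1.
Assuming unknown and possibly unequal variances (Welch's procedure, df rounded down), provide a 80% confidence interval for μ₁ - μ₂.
(28.76, 33.24)

Difference: x̄₁ - x̄₂ = 31.00
SE = √(s₁²/n₁ + s₂²/n₂) = √(7.6²/73 + 13.1²/77) = 1.7378
df = 123.16 → 123 (Welch–Satterthwaite, rounded down)
t* = 1.288

CI: 31.00 ± 1.288 · 1.7378 = 31.00 ± 2.24 = (28.76, 33.24)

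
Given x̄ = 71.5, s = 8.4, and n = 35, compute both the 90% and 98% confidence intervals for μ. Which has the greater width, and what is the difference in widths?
98% CI is wider by 2.13

df = 34
90% CI: t* = 1.691, (69.10, 73.90), width = 2 · t* · s/√n = 4.80
98% CI: t* = 2.441, (68.03, 74.97), width = 2 · t* · s/√n = 6.93

The 98% CI is wider by 6.93 - 4.80 = 2.13.
Higher confidence requires a wider interval.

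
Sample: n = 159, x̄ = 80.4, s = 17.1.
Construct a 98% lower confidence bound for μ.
μ ≥ 77.59

Lower bound (one-sided):
t* = 2.071 (one-sided for 98%)
Lower bound = x̄ - t* · s/√n = 80.4 - 2.071 · 17.1/√159 = 77.59

We are 98% confident that μ ≥ 77.59.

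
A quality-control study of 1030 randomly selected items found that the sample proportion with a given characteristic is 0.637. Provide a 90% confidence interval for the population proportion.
(0.612, 0.662)

Proportion CI:
SE = √(p̂(1-p̂)/n) = √(0.637 · 0.363 / 1030) = 0.01498

z* = 1.645
Margin = z* · SE = 1.645 · 0.01498 = 0.0246

CI: 0.637 ± 0.0246 = (0.612, 0.662)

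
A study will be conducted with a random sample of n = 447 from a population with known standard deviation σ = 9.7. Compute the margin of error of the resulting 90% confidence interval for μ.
Margin of error = 0.75

Margin of error = z* · σ/√n
= 1.645 · 9.7/√447
= 1.645 · 9.7/21.1424
= 0.75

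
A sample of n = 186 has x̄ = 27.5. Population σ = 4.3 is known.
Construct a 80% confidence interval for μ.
(27.10, 27.90)

z-interval (σ known):
z* = 1.282 for 80% confidence

Margin of error = z* · σ/√n = 1.282 · 4.3/√186 = 0.40

CI: (27.5 - 0.40, 27.5 + 0.40) = (27.10, 27.90)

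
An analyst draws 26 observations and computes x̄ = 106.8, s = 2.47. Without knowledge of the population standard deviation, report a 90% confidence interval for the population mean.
(105.97, 107.63)

t-interval (σ unknown):
df = n - 1 = 25
t* = 1.708 for 90% confidence

Margin of error = t* · s/√n = 1.708 · 2.47/√26 = 0.83

CI: (105.97, 107.63)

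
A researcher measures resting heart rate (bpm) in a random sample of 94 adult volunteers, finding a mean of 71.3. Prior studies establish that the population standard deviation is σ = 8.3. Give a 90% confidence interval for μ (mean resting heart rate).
(69.89, 72.71)

z-interval (σ known):
z* = 1.645 for 90% confidence

Margin of error = z* · σ/√n = 1.645 · 8.3/√94 = 1.41

CI: (71.3 - 1.41, 71.3 + 1.41) = (69.89, 72.71)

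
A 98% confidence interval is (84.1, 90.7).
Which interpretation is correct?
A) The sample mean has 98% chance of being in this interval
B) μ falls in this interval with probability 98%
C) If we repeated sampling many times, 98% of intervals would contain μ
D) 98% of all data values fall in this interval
C

A) Wrong — x̄ is observed and sits in the interval by construction.
B) Wrong — μ is fixed; the randomness lives in the interval, not in μ.
C) Correct — this is the frequentist long-run coverage interpretation.
D) Wrong — a CI is about the parameter μ, not individual data values.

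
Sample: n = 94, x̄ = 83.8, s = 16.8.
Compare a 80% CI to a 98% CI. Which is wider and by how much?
98% CI is wider by 3.73

df = 93
80% CI: t* = 1.291, (81.56, 86.04), width = 2 · t* · s/√n = 4.47
98% CI: t* = 2.367, (79.70, 87.90), width = 2 · t* · s/√n = 8.20

The 98% CI is wider by 8.20 - 4.47 = 3.73.
Higher confidence requires a wider interval.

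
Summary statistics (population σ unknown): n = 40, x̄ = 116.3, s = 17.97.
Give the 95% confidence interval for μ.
(110.55, 122.05)

t-interval (σ unknown):
df = n - 1 = 39
t* = 2.023 for 95% confidence

Margin of error = t* · s/√n = 2.023 · 17.97/√40 = 5.75

CI: (110.55, 122.05)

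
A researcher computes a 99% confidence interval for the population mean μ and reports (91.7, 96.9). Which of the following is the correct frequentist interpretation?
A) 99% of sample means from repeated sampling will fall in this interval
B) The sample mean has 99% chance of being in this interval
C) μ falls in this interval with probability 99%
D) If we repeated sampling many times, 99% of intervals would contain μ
D

A) Wrong — coverage applies to intervals containing μ, not to future x̄ values.
B) Wrong — x̄ is observed and sits in the interval by construction.
C) Wrong — μ is fixed; the randomness lives in the interval, not in μ.
D) Correct — this is the frequentist long-run coverage interpretation.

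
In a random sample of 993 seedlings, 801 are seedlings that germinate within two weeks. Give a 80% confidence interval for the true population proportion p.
(0.791, 0.823)

Proportion CI:
p̂ = 801/993 = 0.80665
SE = √(p̂(1-p̂)/n) = √(0.80665 · 0.19335 / 993) = 0.01253

z* = 1.282
Margin = z* · SE = 1.282 · 0.01253 = 0.0161

CI: 0.80665 ± 0.0161 = (0.791, 0.823)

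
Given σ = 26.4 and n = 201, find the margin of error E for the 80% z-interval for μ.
Margin of error = 2.39

Margin of error = z* · σ/√n
= 1.282 · 26.4/√201
= 1.282 · 26.4/14.1774
= 2.39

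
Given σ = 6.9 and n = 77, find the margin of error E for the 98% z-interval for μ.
Margin of error = 1.83

Margin of error = z* · σ/√n
= 2.326 · 6.9/√77
= 2.326 · 6.9/8.7750
= 1.83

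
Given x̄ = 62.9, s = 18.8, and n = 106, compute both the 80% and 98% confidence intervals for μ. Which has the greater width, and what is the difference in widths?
98% CI is wider by 3.92

df = 105
80% CI: t* = 1.290, (60.54, 65.26), width = 2 · t* · s/√n = 4.71
98% CI: t* = 2.362, (58.59, 67.21), width = 2 · t* · s/√n = 8.63

The 98% CI is wider by 8.63 - 4.71 = 3.92.
Higher confidence requires a wider interval.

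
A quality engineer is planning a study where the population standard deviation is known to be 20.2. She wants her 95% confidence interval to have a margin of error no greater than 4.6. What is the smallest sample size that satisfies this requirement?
n ≥ 75

For margin E ≤ 4.6:
n ≥ (z* · σ / E)²
n ≥ (1.960 · 20.2 / 4.6)²
n ≥ 74.08

Minimum n = 75 (rounding up)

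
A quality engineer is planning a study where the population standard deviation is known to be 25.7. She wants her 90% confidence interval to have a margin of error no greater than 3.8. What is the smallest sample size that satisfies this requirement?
n ≥ 124

For margin E ≤ 3.8:
n ≥ (z* · σ / E)²
n ≥ (1.645 · 25.7 / 3.8)²
n ≥ 123.77

Minimum n = 124 (rounding up)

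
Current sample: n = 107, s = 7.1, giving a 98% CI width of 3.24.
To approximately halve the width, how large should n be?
n ≈ 428

CI width ∝ 1/√n
To reduce width by factor 2, need √n to grow by 2 → need 2² = 4 times as many samples.

Current: n = 107, width = 3.24
New: n = 428, width ≈ 1.60

Width reduced by factor of 3.24/1.60 = 2.02.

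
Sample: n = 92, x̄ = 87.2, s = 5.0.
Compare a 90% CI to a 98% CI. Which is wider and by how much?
98% CI is wider by 0.74

df = 91
90% CI: t* = 1.662, (86.33, 88.07), width = 2 · t* · s/√n = 1.73
98% CI: t* = 2.368, (85.97, 88.43), width = 2 · t* · s/√n = 2.47

The 98% CI is wider by 2.47 - 1.73 = 0.74.
Higher confidence requires a wider interval.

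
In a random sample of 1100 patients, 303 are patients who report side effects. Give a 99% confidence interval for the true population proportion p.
(0.241, 0.310)

Proportion CI:
p̂ = 303/1100 = 0.27545
SE = √(p̂(1-p̂)/n) = √(0.27545 · 0.72455 / 1100) = 0.01347

z* = 2.576
Margin = z* · SE = 2.576 · 0.01347 = 0.0347

CI: 0.27545 ± 0.0347 = (0.241, 0.310)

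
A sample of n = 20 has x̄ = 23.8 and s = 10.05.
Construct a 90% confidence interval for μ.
(19.91, 27.69)

t-interval (σ unknown):
df = n - 1 = 19
t* = 1.729 for 90% confidence

Margin of error = t* · s/√n = 1.729 · 10.05/√20 = 3.89

CI: (19.91, 27.69)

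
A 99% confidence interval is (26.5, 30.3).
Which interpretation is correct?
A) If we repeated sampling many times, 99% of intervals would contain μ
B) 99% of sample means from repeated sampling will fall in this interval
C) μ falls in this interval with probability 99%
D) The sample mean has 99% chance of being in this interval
A

A) Correct — this is the frequentist long-run coverage interpretation.
B) Wrong — coverage applies to intervals containing μ, not to future x̄ values.
C) Wrong — μ is fixed; the randomness lives in the interval, not in μ.
D) Wrong — x̄ is observed and sits in the interval by construction.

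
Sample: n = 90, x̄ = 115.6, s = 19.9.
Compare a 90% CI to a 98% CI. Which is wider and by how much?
98% CI is wider by 2.97

df = 89
90% CI: t* = 1.662, (112.11, 119.09), width = 2 · t* · s/√n = 6.97
98% CI: t* = 2.369, (110.63, 120.57), width = 2 · t* · s/√n = 9.94

The 98% CI is wider by 9.94 - 6.97 = 2.97.
Higher confidence requires a wider interval.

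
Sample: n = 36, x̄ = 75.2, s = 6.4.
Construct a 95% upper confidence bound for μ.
μ ≤ 77.00

Upper bound (one-sided):
t* = 1.690 (one-sided for 95%)
Upper bound = x̄ + t* · s/√n = 75.2 + 1.690 · 6.4/√36 = 77.00

We are 95% confident that μ ≤ 77.00.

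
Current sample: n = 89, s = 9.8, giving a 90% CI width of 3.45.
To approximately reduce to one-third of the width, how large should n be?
n ≈ 801

CI width ∝ 1/√n
To reduce width by factor 3, need √n to grow by 3 → need 3² = 9 times as many samples.

Current: n = 89, width = 3.45
New: n = 801, width ≈ 1.14

Width reduced by factor of 3.45/1.14 = 3.03.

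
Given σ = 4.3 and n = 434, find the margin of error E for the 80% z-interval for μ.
Margin of error = 0.26

Margin of error = z* · σ/√n
= 1.282 · 4.3/√434
= 1.282 · 4.3/20.8327
= 0.26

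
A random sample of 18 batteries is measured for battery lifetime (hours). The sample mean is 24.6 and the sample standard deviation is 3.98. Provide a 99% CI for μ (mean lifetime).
(21.88, 27.32)

t-interval (σ unknown):
df = n - 1 = 17
t* = 2.898 for 99% confidence

Margin of error = t* · s/√n = 2.898 · 3.98/√18 = 2.72

CI: (21.88, 27.32)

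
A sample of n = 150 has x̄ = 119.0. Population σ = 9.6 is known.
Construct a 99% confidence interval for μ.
(116.98, 121.02)

z-interval (σ known):
z* = 2.576 for 99% confidence

Margin of error = z* · σ/√n = 2.576 · 9.6/√150 = 2.02

CI: (119.0 - 2.02, 119.0 + 2.02) = (116.98, 121.02)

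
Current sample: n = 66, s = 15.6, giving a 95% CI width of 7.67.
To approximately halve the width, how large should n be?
n ≈ 264

CI width ∝ 1/√n
To reduce width by factor 2, need √n to grow by 2 → need 2² = 4 times as many samples.

Current: n = 66, width = 7.67
New: n = 264, width ≈ 3.78

Width reduced by factor of 7.67/3.78 = 2.03.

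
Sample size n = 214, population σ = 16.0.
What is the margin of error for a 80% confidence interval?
Margin of error = 1.40

Margin of error = z* · σ/√n
= 1.282 · 16.0/√214
= 1.282 · 16.0/14.6287
= 1.40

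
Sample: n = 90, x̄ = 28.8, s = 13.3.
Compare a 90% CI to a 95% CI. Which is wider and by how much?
95% CI is wider by 0.91

df = 89
90% CI: t* = 1.662, (26.47, 31.13), width = 2 · t* · s/√n = 4.66
95% CI: t* = 1.987, (26.01, 31.59), width = 2 · t* · s/√n = 5.57

The 95% CI is wider by 5.57 - 4.66 = 0.91.
Higher confidence requires a wider interval.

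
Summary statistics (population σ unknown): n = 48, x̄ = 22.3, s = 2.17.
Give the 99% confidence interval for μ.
(21.46, 23.14)

t-interval (σ unknown):
df = n - 1 = 47
t* = 2.685 for 99% confidence

Margin of error = t* · s/√n = 2.685 · 2.17/√48 = 0.84

CI: (21.46, 23.14)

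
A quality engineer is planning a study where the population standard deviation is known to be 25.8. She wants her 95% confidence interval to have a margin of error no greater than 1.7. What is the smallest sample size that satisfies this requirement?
n ≥ 885

For margin E ≤ 1.7:
n ≥ (z* · σ / E)²
n ≥ (1.960 · 25.8 / 1.7)²
n ≥ 884.82

Minimum n = 885 (rounding up)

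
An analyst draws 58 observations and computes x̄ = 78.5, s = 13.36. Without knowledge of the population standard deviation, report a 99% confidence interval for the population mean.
(73.82, 83.18)

t-interval (σ unknown):
df = n - 1 = 57
t* = 2.665 for 99% confidence

Margin of error = t* · s/√n = 2.665 · 13.36/√58 = 4.68

CI: (73.82, 83.18)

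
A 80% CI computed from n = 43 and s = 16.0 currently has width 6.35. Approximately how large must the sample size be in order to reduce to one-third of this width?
n ≈ 387

CI width ∝ 1/√n
To reduce width by factor 3, need √n to grow by 3 → need 3² = 9 times as many samples.

Current: n = 43, width = 6.35
New: n = 387, width ≈ 2.09

Width reduced by factor of 6.35/2.09 = 3.04.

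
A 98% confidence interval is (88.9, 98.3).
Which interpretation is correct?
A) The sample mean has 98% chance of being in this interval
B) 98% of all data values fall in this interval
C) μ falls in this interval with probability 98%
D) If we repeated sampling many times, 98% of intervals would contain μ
D

A) Wrong — x̄ is observed and sits in the interval by construction.
B) Wrong — a CI is about the parameter μ, not individual data values.
C) Wrong — μ is fixed; the randomness lives in the interval, not in μ.
D) Correct — this is the frequentist long-run coverage interpretation.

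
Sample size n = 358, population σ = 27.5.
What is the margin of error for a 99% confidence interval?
Margin of error = 3.74

Margin of error = z* · σ/√n
= 2.576 · 27.5/√358
= 2.576 · 27.5/18.9209
= 3.74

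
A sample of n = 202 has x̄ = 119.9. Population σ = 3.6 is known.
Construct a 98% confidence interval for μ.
(119.31, 120.49)

z-interval (σ known):
z* = 2.326 for 98% confidence

Margin of error = z* · σ/√n = 2.326 · 3.6/√202 = 0.59

CI: (119.9 - 0.59, 119.9 + 0.59) = (119.31, 120.49)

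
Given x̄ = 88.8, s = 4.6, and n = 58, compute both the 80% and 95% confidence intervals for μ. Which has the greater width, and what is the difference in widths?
95% CI is wider by 0.85

df = 57
80% CI: t* = 1.297, (88.02, 89.58), width = 2 · t* · s/√n = 1.57
95% CI: t* = 2.002, (87.59, 90.01), width = 2 · t* · s/√n = 2.42

The 95% CI is wider by 2.42 - 1.57 = 0.85.
Higher confidence requires a wider interval.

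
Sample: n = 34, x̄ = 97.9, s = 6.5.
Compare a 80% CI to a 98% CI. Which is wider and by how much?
98% CI is wider by 2.53

df = 33
80% CI: t* = 1.308, (96.44, 99.36), width = 2 · t* · s/√n = 2.92
98% CI: t* = 2.445, (95.17, 100.63), width = 2 · t* · s/√n = 5.45

The 98% CI is wider by 5.45 - 2.92 = 2.53.
Higher confidence requires a wider interval.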